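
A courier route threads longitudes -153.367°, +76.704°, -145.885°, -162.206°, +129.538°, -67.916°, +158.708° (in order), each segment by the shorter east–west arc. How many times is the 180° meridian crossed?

Leg 1: -153.367° → +76.704°, shortest Δλ = -129.929° (west) — crosses 180°.
Leg 2: +76.704° → -145.885°, shortest Δλ = 137.411° (east) — crosses 180°.
Leg 3: -145.885° → -162.206°, shortest Δλ = -16.321° (west) — does not cross 180°.
Leg 4: -162.206° → +129.538°, shortest Δλ = -68.256° (west) — crosses 180°.
Leg 5: +129.538° → -67.916°, shortest Δλ = 162.546° (east) — crosses 180°.
Leg 6: -67.916° → +158.708°, shortest Δλ = -133.376° (west) — crosses 180°.
Total crossings: 5.

5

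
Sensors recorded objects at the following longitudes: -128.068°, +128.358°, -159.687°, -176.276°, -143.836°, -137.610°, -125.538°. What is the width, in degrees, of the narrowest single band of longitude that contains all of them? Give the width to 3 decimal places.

106.104°

Sort the longitudes: -176.276°, -159.687°, -143.836°, -137.610°, -128.068°, -125.538°, +128.358°.
Eastward gaps between consecutive values (wrapping around): 16.589°, 15.851°, 6.226°, 9.542°, 2.530°, 253.896°, 55.366°.
Largest gap = 253.896° ⇒ minimal covering band is its complement: 360° − 253.896° = 106.104°.
Band runs from +128.358° eastward to -125.538°, crossing the antimeridian.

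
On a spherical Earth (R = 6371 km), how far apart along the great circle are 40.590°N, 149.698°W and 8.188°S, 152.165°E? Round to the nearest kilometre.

8039 km

Δλ = 152.165 − -149.698 = 301.863°; wrapped into (−180°, 180°]: -58.137°.
Δφ = -8.188 − 40.590 = -48.778°.
a = sin²(Δφ/2) + cos φ₁ · cos φ₂ · sin²(Δλ/2) = 0.347940.
c = 2·atan2(√a, √(1−a)) = 1.26178 rad → d = 6371·c ≈ 8038.81 km.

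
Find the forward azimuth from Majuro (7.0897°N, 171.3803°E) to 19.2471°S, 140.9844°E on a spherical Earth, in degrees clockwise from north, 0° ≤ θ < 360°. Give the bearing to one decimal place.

Δλ = 140.9844 − 171.3803 = -30.3959°.
θ = atan2( sin Δλ · cos φ₂ , cos φ₁ · sin φ₂ − sin φ₁ · cos φ₂ · cos Δλ )
  = atan2(-0.47769, -0.42763) = -131.835° → normalised to [0°, 360°): 228.165°.

228.2°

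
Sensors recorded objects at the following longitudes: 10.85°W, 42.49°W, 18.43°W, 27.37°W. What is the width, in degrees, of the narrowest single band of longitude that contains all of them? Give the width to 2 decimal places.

31.64°

Sort the longitudes: -42.49°, -27.37°, -18.43°, -10.85°.
Eastward gaps between consecutive values (wrapping around): 15.12°, 8.94°, 7.58°, 328.36°.
Largest gap = 328.36° ⇒ minimal covering band is its complement: 360° − 328.36° = 31.64°.
Band runs from -42.49° eastward to -10.85°.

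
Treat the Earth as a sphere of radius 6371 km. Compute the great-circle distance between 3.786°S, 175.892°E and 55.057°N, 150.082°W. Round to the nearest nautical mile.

3914 nmi

Δλ = -150.082 − 175.892 = -325.974°; wrapped into (−180°, 180°]: 34.026°.
Δφ = 55.057 − -3.786 = 58.843°.
a = sin²(Δφ/2) + cos φ₁ · cos φ₂ · sin²(Δλ/2) = 0.290234.
c = 2·atan2(√a, √(1−a)) = 1.13787 rad → d = 6371·c ≈ 7249.34 km ≈ 3914.33 nmi.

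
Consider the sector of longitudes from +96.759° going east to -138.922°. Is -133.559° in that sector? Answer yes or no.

Band width going east from +96.759° to -138.922°: ((-138.922 − 96.759) mod 360) = 124.319°.
Offset of -133.559° east of the west edge: ((-133.559 − 96.759) mod 360) = 129.682°.
129.682° > 124.319° ⇒ outside.

No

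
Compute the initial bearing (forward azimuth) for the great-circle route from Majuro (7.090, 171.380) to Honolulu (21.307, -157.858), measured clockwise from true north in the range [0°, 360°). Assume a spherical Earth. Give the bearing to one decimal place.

Δλ = -157.858 − 171.380 = -329.238°; wrapped into (−180°, 180°]: 30.762°.
θ = atan2( sin Δλ · cos φ₂ , cos φ₁ · sin φ₂ − sin φ₁ · cos φ₂ · cos Δλ )
  = atan2(0.47651, 0.26177) = 61.218° → normalised to [0°, 360°): 61.218°.

61.2°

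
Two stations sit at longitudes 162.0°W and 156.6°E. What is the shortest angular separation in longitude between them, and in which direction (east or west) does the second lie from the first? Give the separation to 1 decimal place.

41.4° west

Raw difference: 156.6 − -162.0 = 318.6°.
Normalise into (−180°, 180°]: 318.6° − 360° = -41.4°.
Negative ⇒ the second point lies to the west; separation 41.4°.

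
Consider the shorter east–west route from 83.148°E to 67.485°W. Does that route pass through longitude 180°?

Signed shortest Δλ = ((-67.485 − 83.148 + 180) mod 360) − 180 = -150.633°.
Going west by 150.633° from +83.148° reaches -67.485° without touching 180°.

No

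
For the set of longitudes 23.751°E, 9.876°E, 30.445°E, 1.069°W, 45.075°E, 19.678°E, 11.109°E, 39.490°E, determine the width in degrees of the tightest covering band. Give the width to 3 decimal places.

46.144°

Sort the longitudes: -1.069°, +9.876°, +11.109°, +19.678°, +23.751°, +30.445°, +39.490°, +45.075°.
Eastward gaps between consecutive values (wrapping around): 10.945°, 1.233°, 8.569°, 4.073°, 6.694°, 9.045°, 5.585°, 313.856°.
Largest gap = 313.856° ⇒ minimal covering band is its complement: 360° − 313.856° = 46.144°.
Band runs from -1.069° eastward to +45.075°.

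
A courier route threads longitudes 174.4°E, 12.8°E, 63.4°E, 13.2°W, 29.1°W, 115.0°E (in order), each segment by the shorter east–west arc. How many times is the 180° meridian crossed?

Leg 1: +174.4° → +12.8°, shortest Δλ = -161.6° (west) — does not cross 180°.
Leg 2: +12.8° → +63.4°, shortest Δλ = 50.6° (east) — does not cross 180°.
Leg 3: +63.4° → -13.2°, shortest Δλ = -76.6° (west) — does not cross 180°.
Leg 4: -13.2° → -29.1°, shortest Δλ = -15.9° (west) — does not cross 180°.
Leg 5: -29.1° → +115.0°, shortest Δλ = 144.1° (east) — does not cross 180°.
Total crossings: 0.

0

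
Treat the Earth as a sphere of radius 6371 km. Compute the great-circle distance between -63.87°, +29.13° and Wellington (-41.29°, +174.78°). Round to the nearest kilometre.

7938 km

Δλ = 174.78 − 29.13 = 145.65°.
Δφ = -41.29 − -63.87 = 22.58°.
a = sin²(Δφ/2) + cos φ₁ · cos φ₂ · sin²(Δλ/2) = 0.340388.
c = 2·atan2(√a, √(1−a)) = 1.24588 rad → d = 6371·c ≈ 7937.53 km.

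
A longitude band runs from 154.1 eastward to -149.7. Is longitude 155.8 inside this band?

Yes

Band width going east from +154.1° to -149.7°: ((-149.7 − 154.1) mod 360) = 56.2°.
Offset of +155.8° east of the west edge: ((155.8 − 154.1) mod 360) = 1.7°.
1.7° ≤ 56.2° ⇒ inside.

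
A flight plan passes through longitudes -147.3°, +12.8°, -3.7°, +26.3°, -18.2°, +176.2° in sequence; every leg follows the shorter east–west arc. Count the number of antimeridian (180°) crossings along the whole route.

1

Leg 1: -147.3° → +12.8°, shortest Δλ = 160.1° (east) — does not cross 180°.
Leg 2: +12.8° → -3.7°, shortest Δλ = -16.5° (west) — does not cross 180°.
Leg 3: -3.7° → +26.3°, shortest Δλ = 30.0° (east) — does not cross 180°.
Leg 4: +26.3° → -18.2°, shortest Δλ = -44.5° (west) — does not cross 180°.
Leg 5: -18.2° → +176.2°, shortest Δλ = -165.6° (west) — crosses 180°.
Total crossings: 1.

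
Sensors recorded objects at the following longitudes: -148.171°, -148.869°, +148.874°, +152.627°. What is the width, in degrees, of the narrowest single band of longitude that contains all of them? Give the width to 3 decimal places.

62.955°

Sort the longitudes: -148.869°, -148.171°, +148.874°, +152.627°.
Eastward gaps between consecutive values (wrapping around): 0.698°, 297.045°, 3.753°, 58.504°.
Largest gap = 297.045° ⇒ minimal covering band is its complement: 360° − 297.045° = 62.955°.
Band runs from +148.874° eastward to -148.171°, crossing the antimeridian.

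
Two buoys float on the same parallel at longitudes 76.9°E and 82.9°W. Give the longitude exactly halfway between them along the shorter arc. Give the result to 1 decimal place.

3.0°W

Signed shortest Δλ from +76.9° to -82.9° is -159.8°.
Midpoint longitude = +76.9° + (-159.8°)/2 = +76.9° − 79.9° = -3.0°.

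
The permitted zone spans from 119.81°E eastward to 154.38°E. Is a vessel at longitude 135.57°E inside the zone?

Yes

Band width going east from +119.81° to +154.38°: ((154.38 − 119.81) mod 360) = 34.57°.
Offset of +135.57° east of the west edge: ((135.57 − 119.81) mod 360) = 15.76°.
15.76° ≤ 34.57° ⇒ inside.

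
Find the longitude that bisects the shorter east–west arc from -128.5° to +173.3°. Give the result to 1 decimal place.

-157.6°

Signed shortest Δλ from -128.5° to +173.3° is -58.2°.
Midpoint longitude = -128.5° + (-58.2°)/2 = -128.5° − 29.1° = -157.6°.
(The naïve average (-128.5 + +173.3)/2 = 22.4° is on the wrong side of the globe.)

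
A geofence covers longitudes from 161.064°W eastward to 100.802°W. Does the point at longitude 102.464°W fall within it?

Yes

Band width going east from -161.064° to -100.802°: ((-100.802 − -161.064) mod 360) = 60.262°.
Offset of -102.464° east of the west edge: ((-102.464 − -161.064) mod 360) = 58.600°.
58.600° ≤ 60.262° ⇒ inside.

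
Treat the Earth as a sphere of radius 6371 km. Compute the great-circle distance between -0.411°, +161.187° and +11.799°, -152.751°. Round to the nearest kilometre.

5263 km

Δλ = -152.751 − 161.187 = -313.938°; wrapped into (−180°, 180°]: 46.062°.
Δφ = 11.799 − -0.411 = 12.210°.
a = sin²(Δφ/2) + cos φ₁ · cos φ₂ · sin²(Δλ/2) = 0.161133.
c = 2·atan2(√a, √(1−a)) = 0.82612 rad → d = 6371·c ≈ 5263.21 km.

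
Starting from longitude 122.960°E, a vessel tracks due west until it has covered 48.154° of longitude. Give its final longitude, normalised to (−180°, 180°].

Start at +122.960°; shift −48.154° → +74.806°.
+74.806° already lies in (−180°, 180°].

74.806°E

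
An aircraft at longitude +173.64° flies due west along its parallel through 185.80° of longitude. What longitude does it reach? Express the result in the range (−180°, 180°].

-12.16°

Start at +173.64°; shift −185.80° → -12.16°.
-12.16° already lies in (−180°, 180°].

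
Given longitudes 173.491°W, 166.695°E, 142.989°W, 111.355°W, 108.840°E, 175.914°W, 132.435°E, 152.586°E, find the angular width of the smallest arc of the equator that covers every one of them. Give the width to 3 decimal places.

139.805°

Sort the longitudes: -175.914°, -173.491°, -142.989°, -111.355°, +108.840°, +132.435°, +152.586°, +166.695°.
Eastward gaps between consecutive values (wrapping around): 2.423°, 30.502°, 31.634°, 220.195°, 23.595°, 20.151°, 14.109°, 17.391°.
Largest gap = 220.195° ⇒ minimal covering band is its complement: 360° − 220.195° = 139.805°.
Band runs from +108.840° eastward to -111.355°, crossing the antimeridian.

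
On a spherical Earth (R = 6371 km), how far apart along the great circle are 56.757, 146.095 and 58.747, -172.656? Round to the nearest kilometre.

2418 km

Δλ = -172.656 − 146.095 = -318.751°; wrapped into (−180°, 180°]: 41.249°.
Δφ = 58.747 − 56.757 = 1.990°.
a = sin²(Δφ/2) + cos φ₁ · cos φ₂ · sin²(Δλ/2) = 0.035590.
c = 2·atan2(√a, √(1−a)) = 0.37958 rad → d = 6371·c ≈ 2418.30 km.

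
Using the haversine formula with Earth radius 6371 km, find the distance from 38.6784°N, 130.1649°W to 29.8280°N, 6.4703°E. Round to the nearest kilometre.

Δλ = 6.4703 − -130.1649 = 136.6352°.
Δφ = 29.8280 − 38.6784 = -8.8504°.
a = sin²(Δφ/2) + cos φ₁ · cos φ₂ · sin²(Δλ/2) = 0.590754.
c = 2·atan2(√a, √(1−a)) = 1.75332 rad → d = 6371·c ≈ 11170.37 km.

11170 km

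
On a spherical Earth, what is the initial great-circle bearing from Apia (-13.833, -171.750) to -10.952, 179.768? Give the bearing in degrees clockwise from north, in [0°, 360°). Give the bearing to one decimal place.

Δλ = 179.768 − -171.750 = 351.518°; wrapped into (−180°, 180°]: -8.482°.
θ = atan2( sin Δλ · cos φ₂ , cos φ₁ · sin φ₂ − sin φ₁ · cos φ₂ · cos Δλ )
  = atan2(-0.14481, 0.04769) = -71.771° → normalised to [0°, 360°): 288.229°.

288.2°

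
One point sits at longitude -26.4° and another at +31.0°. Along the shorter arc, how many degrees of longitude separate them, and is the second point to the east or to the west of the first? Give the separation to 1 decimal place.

Raw difference: 31.0 − -26.4 = 57.4°.
Normalise into (−180°, 180°]: 57.4° stays 57.4°.
Positive ⇒ the second point lies to the east; separation 57.4°.

57.4° east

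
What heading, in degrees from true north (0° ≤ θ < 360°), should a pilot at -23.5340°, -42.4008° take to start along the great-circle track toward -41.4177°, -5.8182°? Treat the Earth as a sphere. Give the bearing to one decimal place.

129.3°

Δλ = -5.8182 − -42.4008 = 36.5826°.
θ = atan2( sin Δλ · cos φ₂ , cos φ₁ · sin φ₂ − sin φ₁ · cos φ₂ · cos Δλ )
  = atan2(0.44693, -0.36607) = 129.320° → normalised to [0°, 360°): 129.320°.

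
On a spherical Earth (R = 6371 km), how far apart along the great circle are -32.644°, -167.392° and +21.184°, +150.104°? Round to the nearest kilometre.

Δλ = 150.104 − -167.392 = 317.496°; wrapped into (−180°, 180°]: -42.504°.
Δφ = 21.184 − -32.644 = 53.828°.
a = sin²(Δφ/2) + cos φ₁ · cos φ₂ · sin²(Δλ/2) = 0.308050.
c = 2·atan2(√a, √(1−a)) = 1.17678 rad → d = 6371·c ≈ 7497.26 km.

7497 km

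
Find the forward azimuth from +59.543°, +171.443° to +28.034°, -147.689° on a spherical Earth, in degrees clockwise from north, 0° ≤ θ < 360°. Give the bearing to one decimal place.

Δλ = -147.689 − 171.443 = -319.132°; wrapped into (−180°, 180°]: 40.868°.
θ = atan2( sin Δλ · cos φ₂ , cos φ₁ · sin φ₂ − sin φ₁ · cos φ₂ · cos Δλ )
  = atan2(0.57755, -0.33715) = 120.275° → normalised to [0°, 360°): 120.275°.

120.3°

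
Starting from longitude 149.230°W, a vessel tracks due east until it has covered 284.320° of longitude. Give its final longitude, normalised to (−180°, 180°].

135.090°E

Start at -149.230°; shift +284.320° → +135.090°.
+135.090° already lies in (−180°, 180°].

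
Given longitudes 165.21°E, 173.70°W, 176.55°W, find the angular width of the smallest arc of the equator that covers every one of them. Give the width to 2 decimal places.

Sort the longitudes: -176.55°, -173.70°, +165.21°.
Eastward gaps between consecutive values (wrapping around): 2.85°, 338.91°, 18.24°.
Largest gap = 338.91° ⇒ minimal covering band is its complement: 360° − 338.91° = 21.09°.
Band runs from +165.21° eastward to -173.70°, crossing the antimeridian.

21.09°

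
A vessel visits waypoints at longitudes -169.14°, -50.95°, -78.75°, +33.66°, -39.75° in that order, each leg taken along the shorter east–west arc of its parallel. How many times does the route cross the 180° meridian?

Leg 1: -169.14° → -50.95°, shortest Δλ = 118.19° (east) — does not cross 180°.
Leg 2: -50.95° → -78.75°, shortest Δλ = -27.8° (west) — does not cross 180°.
Leg 3: -78.75° → +33.66°, shortest Δλ = 112.41° (east) — does not cross 180°.
Leg 4: +33.66° → -39.75°, shortest Δλ = -73.41° (west) — does not cross 180°.
Total crossings: 0.

0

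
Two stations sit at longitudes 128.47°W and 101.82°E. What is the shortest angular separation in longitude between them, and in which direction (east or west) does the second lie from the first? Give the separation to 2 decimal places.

129.71° west

Raw difference: 101.82 − -128.47 = 230.29°.
Normalise into (−180°, 180°]: 230.29° − 360° = -129.71°.
Negative ⇒ the second point lies to the west; separation 129.71°.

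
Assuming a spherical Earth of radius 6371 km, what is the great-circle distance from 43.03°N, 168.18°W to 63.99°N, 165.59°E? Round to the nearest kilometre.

2861 km

Δλ = 165.59 − -168.18 = 333.77°; wrapped into (−180°, 180°]: -26.23°.
Δφ = 63.99 − 43.03 = 20.96°.
a = sin²(Δφ/2) + cos φ₁ · cos φ₂ · sin²(Δλ/2) = 0.049589.
c = 2·atan2(√a, √(1−a)) = 0.44914 rad → d = 6371·c ≈ 2861.47 km.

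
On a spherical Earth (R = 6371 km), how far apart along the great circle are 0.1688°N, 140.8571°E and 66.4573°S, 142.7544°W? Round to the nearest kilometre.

9425 km

Δλ = -142.7544 − 140.8571 = -283.6115°; wrapped into (−180°, 180°]: 76.3885°.
Δφ = -66.4573 − 0.1688 = -66.6261°.
a = sin²(Δφ/2) + cos φ₁ · cos φ₂ · sin²(Δλ/2) = 0.454350.
c = 2·atan2(√a, √(1−a)) = 1.47937 rad → d = 6371·c ≈ 9425.06 km.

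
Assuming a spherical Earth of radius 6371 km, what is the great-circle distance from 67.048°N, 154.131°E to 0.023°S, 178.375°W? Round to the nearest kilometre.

7760 km

Δλ = -178.375 − 154.131 = -332.506°; wrapped into (−180°, 180°]: 27.494°.
Δφ = -0.023 − 67.048 = -67.071°.
a = sin²(Δφ/2) + cos φ₁ · cos φ₂ · sin²(Δλ/2) = 0.327226.
c = 2·atan2(√a, √(1−a)) = 1.21797 rad → d = 6371·c ≈ 7759.71 km.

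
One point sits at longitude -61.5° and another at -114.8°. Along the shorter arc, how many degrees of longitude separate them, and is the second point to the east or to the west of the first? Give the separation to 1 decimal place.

53.3° west

Raw difference: -114.8 − -61.5 = -53.3°.
Normalise into (−180°, 180°]: -53.3° stays -53.3°.
Negative ⇒ the second point lies to the west; separation 53.3°.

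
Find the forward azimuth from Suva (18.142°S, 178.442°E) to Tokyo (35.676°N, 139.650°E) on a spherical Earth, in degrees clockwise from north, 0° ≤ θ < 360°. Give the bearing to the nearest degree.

Δλ = 139.650 − 178.442 = -38.792°.
θ = atan2( sin Δλ · cos φ₂ , cos φ₁ · sin φ₂ − sin φ₁ · cos φ₂ · cos Δλ )
  = atan2(-0.50892, 0.75135) = -34.111° → normalised to [0°, 360°): 325.889°.

326°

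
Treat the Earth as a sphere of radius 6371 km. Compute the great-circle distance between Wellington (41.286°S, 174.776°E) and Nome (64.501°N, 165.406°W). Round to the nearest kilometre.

11890 km

Δλ = -165.406 − 174.776 = -340.182°; wrapped into (−180°, 180°]: 19.818°.
Δφ = 64.501 − -41.286 = 105.787°.
a = sin²(Δφ/2) + cos φ₁ · cos φ₂ · sin²(Δλ/2) = 0.645610.
c = 2·atan2(√a, √(1−a)) = 1.86630 rad → d = 6371·c ≈ 11890.19 km.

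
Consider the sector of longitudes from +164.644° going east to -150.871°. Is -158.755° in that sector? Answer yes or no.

Yes

Band width going east from +164.644° to -150.871°: ((-150.871 − 164.644) mod 360) = 44.485°.
Offset of -158.755° east of the west edge: ((-158.755 − 164.644) mod 360) = 36.601°.
36.601° ≤ 44.485° ⇒ inside.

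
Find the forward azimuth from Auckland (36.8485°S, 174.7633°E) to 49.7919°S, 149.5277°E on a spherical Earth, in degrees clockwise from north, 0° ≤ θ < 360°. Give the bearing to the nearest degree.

Δλ = 149.5277 − 174.7633 = -25.2356°.
θ = atan2( sin Δλ · cos φ₂ , cos φ₁ · sin φ₂ − sin φ₁ · cos φ₂ · cos Δλ )
  = atan2(-0.27523, -0.26094) = -133.473° → normalised to [0°, 360°): 226.527°.

227°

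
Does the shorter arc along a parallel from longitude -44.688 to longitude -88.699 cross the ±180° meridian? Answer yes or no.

Signed shortest Δλ = ((-88.699 − -44.688 + 180) mod 360) − 180 = -44.011°.
Going west by 44.011° from -44.688° reaches -88.699° without touching 180°.

No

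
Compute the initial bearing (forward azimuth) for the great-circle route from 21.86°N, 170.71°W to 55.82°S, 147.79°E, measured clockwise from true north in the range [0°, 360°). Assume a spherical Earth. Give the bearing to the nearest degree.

Δλ = 147.79 − -170.71 = 318.50°; wrapped into (−180°, 180°]: -41.50°.
θ = atan2( sin Δλ · cos φ₂ , cos φ₁ · sin φ₂ − sin φ₁ · cos φ₂ · cos Δλ )
  = atan2(-0.37226, -0.92446) = -158.067° → normalised to [0°, 360°): 201.933°.

202°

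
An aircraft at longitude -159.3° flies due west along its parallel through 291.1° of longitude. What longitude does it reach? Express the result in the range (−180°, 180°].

-90.4°

Start at -159.3°; shift −291.1° → -450.4°.
-450.4° lies outside (−180°, 180°]; add 360° → -90.4°.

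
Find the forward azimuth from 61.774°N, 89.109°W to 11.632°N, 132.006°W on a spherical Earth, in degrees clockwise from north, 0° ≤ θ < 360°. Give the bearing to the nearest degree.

Δλ = -132.006 − -89.109 = -42.897°.
θ = atan2( sin Δλ · cos φ₂ , cos φ₁ · sin φ₂ − sin φ₁ · cos φ₂ · cos Δλ )
  = atan2(-0.66670, -0.53685) = -128.842° → normalised to [0°, 360°): 231.158°.

231°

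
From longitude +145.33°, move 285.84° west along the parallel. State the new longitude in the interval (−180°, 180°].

-140.51°

Start at +145.33°; shift −285.84° → -140.51°.
-140.51° already lies in (−180°, 180°].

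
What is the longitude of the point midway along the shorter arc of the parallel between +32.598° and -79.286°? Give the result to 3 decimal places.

-23.344°

Signed shortest Δλ from +32.598° to -79.286° is -111.884°.
Midpoint longitude = +32.598° + (-111.884°)/2 = +32.598° − 55.942° = -23.344°.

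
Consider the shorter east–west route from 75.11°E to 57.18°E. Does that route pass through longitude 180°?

No

Signed shortest Δλ = ((57.18 − 75.11 + 180) mod 360) − 180 = -17.93°.
Going west by 17.93° from +75.11° reaches +57.18° without touching 180°.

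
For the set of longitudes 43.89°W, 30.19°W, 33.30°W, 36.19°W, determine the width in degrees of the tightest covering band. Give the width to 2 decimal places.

13.70°

Sort the longitudes: -43.89°, -36.19°, -33.30°, -30.19°.
Eastward gaps between consecutive values (wrapping around): 7.70°, 2.89°, 3.11°, 346.30°.
Largest gap = 346.30° ⇒ minimal covering band is its complement: 360° − 346.30° = 13.70°.
Band runs from -43.89° eastward to -30.19°.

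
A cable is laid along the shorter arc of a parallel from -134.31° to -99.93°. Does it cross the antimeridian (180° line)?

No

Signed shortest Δλ = ((-99.93 − -134.31 + 180) mod 360) − 180 = 34.38°.
Going east by 34.38° from -134.31° reaches -99.93° without touching 180°.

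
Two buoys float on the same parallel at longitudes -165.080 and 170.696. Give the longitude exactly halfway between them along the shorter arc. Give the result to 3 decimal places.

-177.192°

Signed shortest Δλ from -165.080° to +170.696° is -24.224°.
Midpoint longitude = -165.080° + (-24.224°)/2 = -165.080° − 12.112° = -177.192°.
(The naïve average (-165.080 + +170.696)/2 = 2.808° is on the wrong side of the globe.)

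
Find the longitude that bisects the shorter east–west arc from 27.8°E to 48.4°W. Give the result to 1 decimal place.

Signed shortest Δλ from +27.8° to -48.4° is -76.2°.
Midpoint longitude = +27.8° + (-76.2°)/2 = +27.8° − 38.1° = -10.3°.

10.3°W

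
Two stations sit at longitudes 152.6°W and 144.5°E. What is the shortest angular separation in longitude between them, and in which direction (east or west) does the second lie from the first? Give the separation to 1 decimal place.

62.9° west

Raw difference: 144.5 − -152.6 = 297.1°.
Normalise into (−180°, 180°]: 297.1° − 360° = -62.9°.
Negative ⇒ the second point lies to the west; separation 62.9°.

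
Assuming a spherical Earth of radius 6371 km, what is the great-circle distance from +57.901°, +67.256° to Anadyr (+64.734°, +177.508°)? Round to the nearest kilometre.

Δλ = 177.508 − 67.256 = 110.252°.
Δφ = 64.734 − 57.901 = 6.833°.
a = sin²(Δφ/2) + cos φ₁ · cos φ₂ · sin²(Δλ/2) = 0.156209.
c = 2·atan2(√a, √(1−a)) = 0.81264 rad → d = 6371·c ≈ 5177.34 km.

5177 km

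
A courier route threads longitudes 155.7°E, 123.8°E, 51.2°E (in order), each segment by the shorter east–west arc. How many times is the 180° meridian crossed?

Leg 1: +155.7° → +123.8°, shortest Δλ = -31.9° (west) — does not cross 180°.
Leg 2: +123.8° → +51.2°, shortest Δλ = -72.6° (west) — does not cross 180°.
Total crossings: 0.

0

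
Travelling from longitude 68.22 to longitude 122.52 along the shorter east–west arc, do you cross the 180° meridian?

No

Signed shortest Δλ = ((122.52 − 68.22 + 180) mod 360) − 180 = 54.3°.
Going east by 54.3° from +68.22° reaches +122.52° without touching 180°.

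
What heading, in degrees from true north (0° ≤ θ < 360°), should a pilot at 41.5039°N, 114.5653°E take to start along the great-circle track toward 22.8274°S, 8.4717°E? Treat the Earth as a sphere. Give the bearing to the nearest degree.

262°

Δλ = 8.4717 − 114.5653 = -106.0936°.
θ = atan2( sin Δλ · cos φ₂ , cos φ₁ · sin φ₂ − sin φ₁ · cos φ₂ · cos Δλ )
  = atan2(-0.88556, -0.12123) = -97.795° → normalised to [0°, 360°): 262.205°.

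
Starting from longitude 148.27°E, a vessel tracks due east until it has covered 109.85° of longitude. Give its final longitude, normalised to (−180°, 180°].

101.88°W

Start at +148.27°; shift +109.85° → +258.12°.
+258.12° lies outside (−180°, 180°]; subtract 360° → -101.88°.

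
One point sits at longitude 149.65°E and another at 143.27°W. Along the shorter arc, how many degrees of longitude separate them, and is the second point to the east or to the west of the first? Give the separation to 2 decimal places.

Raw difference: -143.27 − 149.65 = -292.92°.
Normalise into (−180°, 180°]: -292.92° + 360° = 67.08°.
Positive ⇒ the second point lies to the east; separation 67.08°.

67.08° east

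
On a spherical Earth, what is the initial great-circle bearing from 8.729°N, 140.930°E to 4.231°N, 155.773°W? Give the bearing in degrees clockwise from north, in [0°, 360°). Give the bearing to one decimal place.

89.7°

Δλ = -155.773 − 140.930 = -296.703°; wrapped into (−180°, 180°]: 63.297°.
θ = atan2( sin Δλ · cos φ₂ , cos φ₁ · sin φ₂ − sin φ₁ · cos φ₂ · cos Δλ )
  = atan2(0.89091, 0.00491) = 89.684° → normalised to [0°, 360°): 89.684°.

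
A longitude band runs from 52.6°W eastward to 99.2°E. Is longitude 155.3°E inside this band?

No

Band width going east from -52.6° to +99.2°: ((99.2 − -52.6) mod 360) = 151.8°.
Offset of +155.3° east of the west edge: ((155.3 − -52.6) mod 360) = 207.9°.
207.9° > 151.8° ⇒ outside.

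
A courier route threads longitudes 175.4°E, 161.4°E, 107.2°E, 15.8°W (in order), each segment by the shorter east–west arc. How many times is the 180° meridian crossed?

0

Leg 1: +175.4° → +161.4°, shortest Δλ = -14.0° (west) — does not cross 180°.
Leg 2: +161.4° → +107.2°, shortest Δλ = -54.2° (west) — does not cross 180°.
Leg 3: +107.2° → -15.8°, shortest Δλ = -123.0° (west) — does not cross 180°.
Total crossings: 0.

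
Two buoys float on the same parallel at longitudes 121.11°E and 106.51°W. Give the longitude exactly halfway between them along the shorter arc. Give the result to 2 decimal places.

172.70°W

Signed shortest Δλ from +121.11° to -106.51° is +132.38°.
Midpoint longitude = +121.11° + (+132.38°)/2 = +121.11° + 66.19° = +187.30°.
Normalise into (−180°, 180°]: -172.70°.
(The naïve average (+121.11 + -106.51)/2 = 7.3° is on the wrong side of the globe.)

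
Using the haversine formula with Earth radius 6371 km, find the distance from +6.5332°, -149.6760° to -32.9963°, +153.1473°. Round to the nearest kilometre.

Δλ = 153.1473 − -149.6760 = 302.8233°; wrapped into (−180°, 180°]: -57.1767°.
Δφ = -32.9963 − 6.5332 = -39.5295°.
a = sin²(Δφ/2) + cos φ₁ · cos φ₂ · sin²(Δλ/2) = 0.305147.
c = 2·atan2(√a, √(1−a)) = 1.17048 rad → d = 6371·c ≈ 7457.15 km.

7457 km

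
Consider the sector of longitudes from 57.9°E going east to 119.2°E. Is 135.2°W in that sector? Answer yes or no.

No

Band width going east from +57.9° to +119.2°: ((119.2 − 57.9) mod 360) = 61.3°.
Offset of -135.2° east of the west edge: ((-135.2 − 57.9) mod 360) = 166.9°.
166.9° > 61.3° ⇒ outside.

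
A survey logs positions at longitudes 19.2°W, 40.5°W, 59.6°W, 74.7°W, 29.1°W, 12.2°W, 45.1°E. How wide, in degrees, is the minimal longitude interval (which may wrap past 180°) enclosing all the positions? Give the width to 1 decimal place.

Sort the longitudes: -74.7°, -59.6°, -40.5°, -29.1°, -19.2°, -12.2°, +45.1°.
Eastward gaps between consecutive values (wrapping around): 15.1°, 19.1°, 11.4°, 9.9°, 7.0°, 57.3°, 240.2°.
Largest gap = 240.2° ⇒ minimal covering band is its complement: 360° − 240.2° = 119.8°.
Band runs from -74.7° eastward to +45.1°.

119.8°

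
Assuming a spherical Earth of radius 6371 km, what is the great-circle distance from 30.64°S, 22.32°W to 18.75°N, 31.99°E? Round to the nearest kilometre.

Δλ = 31.99 − -22.32 = 54.31°.
Δφ = 18.75 − -30.64 = 49.39°.
a = sin²(Δφ/2) + cos φ₁ · cos φ₂ · sin²(Δλ/2) = 0.344254.
c = 2·atan2(√a, √(1−a)) = 1.25403 rad → d = 6371·c ≈ 7989.45 km.

7989 km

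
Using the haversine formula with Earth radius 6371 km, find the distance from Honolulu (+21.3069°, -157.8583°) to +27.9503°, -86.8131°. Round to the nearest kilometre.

7122 km

Δλ = -86.8131 − -157.8583 = 71.0452°.
Δφ = 27.9503 − 21.3069 = 6.6434°.
a = sin²(Δφ/2) + cos φ₁ · cos φ₂ · sin²(Δλ/2) = 0.281185.
c = 2·atan2(√a, √(1−a)) = 1.11783 rad → d = 6371·c ≈ 7121.72 km.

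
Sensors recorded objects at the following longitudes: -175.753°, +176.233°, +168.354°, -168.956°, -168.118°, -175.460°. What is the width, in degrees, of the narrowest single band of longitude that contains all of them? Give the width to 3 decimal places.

23.528°

Sort the longitudes: -175.753°, -175.460°, -168.956°, -168.118°, +168.354°, +176.233°.
Eastward gaps between consecutive values (wrapping around): 0.293°, 6.504°, 0.838°, 336.472°, 7.879°, 8.014°.
Largest gap = 336.472° ⇒ minimal covering band is its complement: 360° − 336.472° = 23.528°.
Band runs from +168.354° eastward to -168.118°, crossing the antimeridian.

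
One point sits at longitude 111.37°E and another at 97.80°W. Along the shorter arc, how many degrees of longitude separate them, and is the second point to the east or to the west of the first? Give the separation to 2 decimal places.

Raw difference: -97.80 − 111.37 = -209.17°.
Normalise into (−180°, 180°]: -209.17° + 360° = 150.83°.
Positive ⇒ the second point lies to the east; separation 150.83°.

150.83° east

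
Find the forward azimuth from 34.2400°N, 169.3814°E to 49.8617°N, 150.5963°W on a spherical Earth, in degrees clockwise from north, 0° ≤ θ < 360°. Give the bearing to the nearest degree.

Δλ = -150.5963 − 169.3814 = -319.9777°; wrapped into (−180°, 180°]: 40.0223°.
θ = atan2( sin Δλ · cos φ₂ , cos φ₁ · sin φ₂ − sin φ₁ · cos φ₂ · cos Δλ )
  = atan2(0.41456, 0.35423) = 49.486° → normalised to [0°, 360°): 49.486°.

49°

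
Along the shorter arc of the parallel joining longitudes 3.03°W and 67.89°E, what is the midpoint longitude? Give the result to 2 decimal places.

Signed shortest Δλ from -3.03° to +67.89° is +70.92°.
Midpoint longitude = -3.03° + (+70.92°)/2 = -3.03° + 35.46° = +32.43°.

32.43°E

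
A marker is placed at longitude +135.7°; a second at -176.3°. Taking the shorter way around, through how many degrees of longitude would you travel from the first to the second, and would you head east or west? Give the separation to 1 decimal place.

48.0° east

Raw difference: -176.3 − 135.7 = -312.0°.
Normalise into (−180°, 180°]: -312.0° + 360° = 48.0°.
Positive ⇒ the second point lies to the east; separation 48.0°.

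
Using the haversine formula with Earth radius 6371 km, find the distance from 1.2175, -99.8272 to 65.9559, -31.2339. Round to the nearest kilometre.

Δλ = -31.2339 − -99.8272 = 68.5933°.
Δφ = 65.9559 − 1.2175 = 64.7384°.
a = sin²(Δφ/2) + cos φ₁ · cos φ₂ · sin²(Δλ/2) = 0.415960.
c = 2·atan2(√a, √(1−a)) = 1.40191 rad → d = 6371·c ≈ 8931.60 km.

8932 km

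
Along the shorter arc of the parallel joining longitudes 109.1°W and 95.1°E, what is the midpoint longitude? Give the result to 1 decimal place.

173.0°E

Signed shortest Δλ from -109.1° to +95.1° is -155.8°.
Midpoint longitude = -109.1° + (-155.8°)/2 = -109.1° − 77.9° = -187.0°.
Normalise into (−180°, 180°]: +173.0°.
(The naïve average (-109.1 + +95.1)/2 = -7.0° is on the wrong side of the globe.)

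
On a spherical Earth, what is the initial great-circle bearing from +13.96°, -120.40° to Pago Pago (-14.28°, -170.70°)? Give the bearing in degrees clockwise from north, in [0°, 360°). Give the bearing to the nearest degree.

Δλ = -170.70 − -120.40 = -50.30°.
θ = atan2( sin Δλ · cos φ₂ , cos φ₁ · sin φ₂ − sin φ₁ · cos φ₂ · cos Δλ )
  = atan2(-0.74563, -0.38871) = -117.534° → normalised to [0°, 360°): 242.466°.

242°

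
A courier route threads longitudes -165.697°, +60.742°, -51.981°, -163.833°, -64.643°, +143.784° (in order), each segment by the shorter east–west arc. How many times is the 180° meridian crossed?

2

Leg 1: -165.697° → +60.742°, shortest Δλ = -133.561° (west) — crosses 180°.
Leg 2: +60.742° → -51.981°, shortest Δλ = -112.723° (west) — does not cross 180°.
Leg 3: -51.981° → -163.833°, shortest Δλ = -111.852° (west) — does not cross 180°.
Leg 4: -163.833° → -64.643°, shortest Δλ = 99.19° (east) — does not cross 180°.
Leg 5: -64.643° → +143.784°, shortest Δλ = -151.573° (west) — crosses 180°.
Total crossings: 2.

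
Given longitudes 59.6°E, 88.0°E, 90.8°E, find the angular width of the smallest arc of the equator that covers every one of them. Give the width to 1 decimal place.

31.2°

Sort the longitudes: +59.6°, +88.0°, +90.8°.
Eastward gaps between consecutive values (wrapping around): 28.4°, 2.8°, 328.8°.
Largest gap = 328.8° ⇒ minimal covering band is its complement: 360° − 328.8° = 31.2°.
Band runs from +59.6° eastward to +90.8°.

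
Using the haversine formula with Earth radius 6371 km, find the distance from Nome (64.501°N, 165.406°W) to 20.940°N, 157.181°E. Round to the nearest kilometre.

Δλ = 157.181 − -165.406 = 322.587°; wrapped into (−180°, 180°]: -37.413°.
Δφ = 20.940 − 64.501 = -43.561°.
a = sin²(Δφ/2) + cos φ₁ · cos φ₂ · sin²(Δλ/2) = 0.179036.
c = 2·atan2(√a, √(1−a)) = 0.87379 rad → d = 6371·c ≈ 5566.90 km.

5567 km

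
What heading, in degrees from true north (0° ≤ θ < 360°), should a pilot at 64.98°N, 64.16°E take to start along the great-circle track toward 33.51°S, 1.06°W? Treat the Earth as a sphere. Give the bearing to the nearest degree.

Δλ = -1.06 − 64.16 = -65.22°.
θ = atan2( sin Δλ · cos φ₂ , cos φ₁ · sin φ₂ − sin φ₁ · cos φ₂ · cos Δλ )
  = atan2(-0.75702, -0.55017) = -126.008° → normalised to [0°, 360°): 233.992°.

234°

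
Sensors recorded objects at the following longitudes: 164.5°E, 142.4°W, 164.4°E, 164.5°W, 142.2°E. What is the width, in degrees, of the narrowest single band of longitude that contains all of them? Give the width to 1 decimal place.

75.4°

Sort the longitudes: -164.5°, -142.4°, +142.2°, +164.4°, +164.5°.
Eastward gaps between consecutive values (wrapping around): 22.1°, 284.6°, 22.2°, 0.1°, 31.0°.
Largest gap = 284.6° ⇒ minimal covering band is its complement: 360° − 284.6° = 75.4°.
Band runs from +142.2° eastward to -142.4°, crossing the antimeridian.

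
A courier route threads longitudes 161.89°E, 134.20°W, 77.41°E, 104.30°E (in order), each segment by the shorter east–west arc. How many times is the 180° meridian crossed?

2

Leg 1: +161.89° → -134.20°, shortest Δλ = 63.91° (east) — crosses 180°.
Leg 2: -134.20° → +77.41°, shortest Δλ = -148.39° (west) — crosses 180°.
Leg 3: +77.41° → +104.30°, shortest Δλ = 26.89° (east) — does not cross 180°.
Total crossings: 2.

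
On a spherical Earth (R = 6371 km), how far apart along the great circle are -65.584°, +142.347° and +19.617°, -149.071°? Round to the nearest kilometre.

Δλ = -149.071 − 142.347 = -291.418°; wrapped into (−180°, 180°]: 68.582°.
Δφ = 19.617 − -65.584 = 85.201°.
a = sin²(Δφ/2) + cos φ₁ · cos φ₂ · sin²(Δλ/2) = 0.581761.
c = 2·atan2(√a, √(1−a)) = 1.73506 rad → d = 6371·c ≈ 11054.04 km.

11054 km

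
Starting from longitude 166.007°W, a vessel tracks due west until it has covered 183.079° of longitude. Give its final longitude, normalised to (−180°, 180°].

Start at -166.007°; shift −183.079° → -349.086°.
-349.086° lies outside (−180°, 180°]; add 360° → +10.914°.

10.914°E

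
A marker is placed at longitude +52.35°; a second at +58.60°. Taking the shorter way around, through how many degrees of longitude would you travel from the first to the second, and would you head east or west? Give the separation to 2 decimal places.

6.25° east

Raw difference: 58.60 − 52.35 = 6.25°.
Normalise into (−180°, 180°]: 6.25° stays 6.25°.
Positive ⇒ the second point lies to the east; separation 6.25°.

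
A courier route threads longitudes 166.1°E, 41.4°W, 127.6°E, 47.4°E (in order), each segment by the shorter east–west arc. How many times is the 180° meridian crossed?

Leg 1: +166.1° → -41.4°, shortest Δλ = 152.5° (east) — crosses 180°.
Leg 2: -41.4° → +127.6°, shortest Δλ = 169.0° (east) — does not cross 180°.
Leg 3: +127.6° → +47.4°, shortest Δλ = -80.2° (west) — does not cross 180°.
Total crossings: 1.

1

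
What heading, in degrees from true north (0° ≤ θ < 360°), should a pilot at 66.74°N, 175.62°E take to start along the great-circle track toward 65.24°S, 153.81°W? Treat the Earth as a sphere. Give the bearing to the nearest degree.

Δλ = -153.81 − 175.62 = -329.43°; wrapped into (−180°, 180°]: 30.57°.
θ = atan2( sin Δλ · cos φ₂ , cos φ₁ · sin φ₂ − sin φ₁ · cos φ₂ · cos Δλ )
  = atan2(0.21301, -0.68990) = 162.842° → normalised to [0°, 360°): 162.842°.

163°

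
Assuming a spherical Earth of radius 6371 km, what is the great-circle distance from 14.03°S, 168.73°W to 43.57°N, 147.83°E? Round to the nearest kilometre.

Δλ = 147.83 − -168.73 = 316.56°; wrapped into (−180°, 180°]: -43.44°.
Δφ = 43.57 − -14.03 = 57.60°.
a = sin²(Δφ/2) + cos φ₁ · cos φ₂ · sin²(Δλ/2) = 0.328353.
c = 2·atan2(√a, √(1−a)) = 1.22037 rad → d = 6371·c ≈ 7775.01 km.

7775 km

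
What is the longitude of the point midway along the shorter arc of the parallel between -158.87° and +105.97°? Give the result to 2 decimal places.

Signed shortest Δλ from -158.87° to +105.97° is -95.16°.
Midpoint longitude = -158.87° + (-95.16°)/2 = -158.87° − 47.58° = -206.45°.
Normalise into (−180°, 180°]: +153.55°.
(The naïve average (-158.87 + +105.97)/2 = -26.45° is on the wrong side of the globe.)

+153.55°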